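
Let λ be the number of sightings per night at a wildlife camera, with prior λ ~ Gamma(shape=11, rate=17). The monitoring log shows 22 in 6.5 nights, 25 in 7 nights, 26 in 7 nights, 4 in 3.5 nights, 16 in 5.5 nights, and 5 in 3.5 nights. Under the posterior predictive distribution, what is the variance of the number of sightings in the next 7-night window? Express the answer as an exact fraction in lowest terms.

43491/2500

Total count: 22 + 25 + 26 + 4 + 16 + 5 = 98.
Total exposure: 6.5 + 7 + 7 + 3.5 + 5.5 + 3.5 = 33 nights.
By Gamma–Poisson conjugacy, the posterior is Gamma(α + Σx, β + Σt) = Gamma(11 + 98, 17 + 33) = Gamma(109, 50).
The posterior predictive for a window of length T is Negative Binomial with variance T·α'·(β'+T)/β'² = 7·109·57/2500 = 43491/2500.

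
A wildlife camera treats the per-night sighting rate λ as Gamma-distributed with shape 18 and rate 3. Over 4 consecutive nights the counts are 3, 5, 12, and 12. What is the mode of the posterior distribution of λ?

7

Total count: 3 + 5 + 12 + 12 = 32.
Total exposure: 4 nights.
Posterior: α' = 18 + 32 = 50, β' = 3 + 4 = 7.
Posterior mode = (α'−1)/β' = 49/7 = 7.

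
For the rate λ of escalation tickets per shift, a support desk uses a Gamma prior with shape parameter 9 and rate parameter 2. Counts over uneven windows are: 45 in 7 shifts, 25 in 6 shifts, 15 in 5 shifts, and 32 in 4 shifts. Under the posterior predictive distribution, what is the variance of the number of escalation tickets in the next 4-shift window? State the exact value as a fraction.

Total count: 45 + 25 + 15 + 32 = 117.
Total exposure: 7 + 6 + 5 + 4 = 22 shifts.
The Gamma prior is conjugate for the Poisson rate, so λ | data ~ Gamma(9+117, 2+22) = Gamma(126, 24).
The posterior predictive for a window of length T is Negative Binomial with variance T·α'·(β'+T)/β'² = 4·126·28/576 = 49/2.

49/2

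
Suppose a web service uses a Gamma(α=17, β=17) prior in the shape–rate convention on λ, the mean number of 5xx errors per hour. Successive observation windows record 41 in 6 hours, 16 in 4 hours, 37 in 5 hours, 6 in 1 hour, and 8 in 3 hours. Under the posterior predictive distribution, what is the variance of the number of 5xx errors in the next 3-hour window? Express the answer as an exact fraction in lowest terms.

Total count: 41 + 16 + 37 + 6 + 8 = 108.
Total exposure: 6 + 4 + 5 + 1 + 3 = 19 hours.
Conjugate update: add total count to the shape and total exposure to the rate, giving Gamma(125, 36).
The posterior predictive for a window of length T is Negative Binomial with variance T·α'·(β'+T)/β'² = 3·125·39/1296 = 1625/144.

1625/144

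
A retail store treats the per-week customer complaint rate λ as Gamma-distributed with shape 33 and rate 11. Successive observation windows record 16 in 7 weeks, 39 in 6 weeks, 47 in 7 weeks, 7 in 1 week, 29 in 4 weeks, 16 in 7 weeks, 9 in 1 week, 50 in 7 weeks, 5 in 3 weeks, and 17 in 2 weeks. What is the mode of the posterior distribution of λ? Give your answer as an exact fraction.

267/56

Total count: 16 + 39 + 47 + 7 + 29 + 16 + 9 + 50 + 5 + 17 = 235.
Total exposure: 7 + 6 + 7 + 1 + 4 + 7 + 1 + 7 + 3 + 2 = 45 weeks.
Gamma(α, β) with Poisson data over total exposure Σt gives posterior Gamma(α+Σx, β+Σt) = Gamma(268, 56).
Posterior mode = (α'−1)/β' = 267/56.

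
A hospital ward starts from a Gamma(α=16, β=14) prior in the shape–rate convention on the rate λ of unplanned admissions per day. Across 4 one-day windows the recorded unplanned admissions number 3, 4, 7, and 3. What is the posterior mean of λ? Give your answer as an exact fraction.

11/6

Total count: 3 + 4 + 7 + 3 = 17.
Total exposure: 4 days.
The Gamma prior is conjugate for the Poisson rate, so λ | data ~ Gamma(16+17, 14+4) = Gamma(33, 18).
Posterior mean = α'/β' = 33/18 = 11/6.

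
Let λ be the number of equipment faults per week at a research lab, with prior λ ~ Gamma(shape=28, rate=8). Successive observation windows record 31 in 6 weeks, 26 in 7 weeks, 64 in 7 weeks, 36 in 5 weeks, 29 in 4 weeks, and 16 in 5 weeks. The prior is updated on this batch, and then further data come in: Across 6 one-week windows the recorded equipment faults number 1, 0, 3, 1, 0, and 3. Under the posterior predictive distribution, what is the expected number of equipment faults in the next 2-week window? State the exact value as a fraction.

Total count: 31 + 26 + 64 + 36 + 29 + 16 = 202.
Total exposure: 6 + 7 + 7 + 5 + 4 + 5 = 34 weeks.
After the first batch: Gamma(28 + 202, 8 + 34) = Gamma(230, 42).
Total count: 1 + 0 + 3 + 1 + 0 + 3 = 8.
Total exposure: 6 weeks.
After the second batch: Gamma(230 + 8, 42 + 6) = Gamma(238, 48).
Predictive mean over a 2-week window = T·E[λ|data] = 2·238/48 = 119/12.

119/12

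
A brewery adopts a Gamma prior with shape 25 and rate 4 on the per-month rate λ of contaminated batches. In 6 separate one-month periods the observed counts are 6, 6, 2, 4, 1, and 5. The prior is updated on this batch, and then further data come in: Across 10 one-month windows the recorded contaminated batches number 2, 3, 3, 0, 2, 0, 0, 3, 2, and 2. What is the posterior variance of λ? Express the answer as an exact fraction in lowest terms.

33/200

Total count: 6 + 6 + 2 + 4 + 1 + 5 = 24.
Total exposure: 6 months.
After the first batch: Gamma(25 + 24, 4 + 6) = Gamma(49, 10).
Total count: 2 + 3 + 3 + 0 + 2 + 0 + 0 + 3 + 2 + 2 = 17.
Total exposure: 10 months.
After the second batch: Gamma(49 + 17, 10 + 10) = Gamma(66, 20).
Posterior variance = α'/β'² = 66/400 = 33/200.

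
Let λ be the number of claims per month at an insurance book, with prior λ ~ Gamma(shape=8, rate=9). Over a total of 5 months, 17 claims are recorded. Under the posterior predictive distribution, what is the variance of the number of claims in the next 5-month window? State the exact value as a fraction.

Total count 17 over total exposure 5 months.
Conjugate update: add total count to the shape and total exposure to the rate, giving Gamma(25, 14).
The posterior predictive for a window of length T is Negative Binomial with variance T·α'·(β'+T)/β'² = 5·25·19/196 = 2375/196.

2375/196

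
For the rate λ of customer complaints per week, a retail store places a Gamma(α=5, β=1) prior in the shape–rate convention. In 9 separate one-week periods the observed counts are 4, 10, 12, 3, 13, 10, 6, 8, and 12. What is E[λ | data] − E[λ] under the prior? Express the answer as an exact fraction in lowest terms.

33/10

Total count: 4 + 10 + 12 + 3 + 13 + 10 + 6 + 8 + 12 = 78.
Total exposure: 9 weeks.
Gamma(α, β) with Poisson data over total exposure Σt gives posterior Gamma(α+Σx, β+Σt) = Gamma(83, 10).
Posterior mean = 83/10 = 83/10; prior mean = 5/1 = 5. Difference = 83/10 − 5 = 33/10.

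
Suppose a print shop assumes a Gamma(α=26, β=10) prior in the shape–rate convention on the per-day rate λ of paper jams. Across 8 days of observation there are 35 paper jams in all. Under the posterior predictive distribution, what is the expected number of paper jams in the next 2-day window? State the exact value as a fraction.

Total count 35 over total exposure 8 days.
The Gamma prior is conjugate for the Poisson rate, so λ | data ~ Gamma(26+35, 10+8) = Gamma(61, 18).
Predictive mean over a 2-day window = T·E[λ|data] = 2·61/18 = 61/9.

61/9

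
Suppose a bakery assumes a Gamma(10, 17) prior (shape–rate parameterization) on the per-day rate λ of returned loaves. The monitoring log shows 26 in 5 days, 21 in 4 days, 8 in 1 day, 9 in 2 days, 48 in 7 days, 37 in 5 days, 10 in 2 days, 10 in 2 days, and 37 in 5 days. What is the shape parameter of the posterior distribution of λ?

Total count: 26 + 21 + 8 + 9 + 48 + 37 + 10 + 10 + 37 = 206.
Total exposure: 5 + 4 + 1 + 2 + 7 + 5 + 2 + 2 + 5 = 33 days.
Gamma(α, β) with Poisson data over total exposure Σt gives posterior Gamma(α+Σx, β+Σt) = Gamma(216, 50).

216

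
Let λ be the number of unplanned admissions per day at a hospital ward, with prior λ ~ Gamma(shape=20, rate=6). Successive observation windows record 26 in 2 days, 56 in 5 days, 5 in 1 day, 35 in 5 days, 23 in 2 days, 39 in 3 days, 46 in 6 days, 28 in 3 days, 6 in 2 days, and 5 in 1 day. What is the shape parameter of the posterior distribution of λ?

Total count: 26 + 56 + 5 + 35 + 23 + 39 + 46 + 28 + 6 + 5 = 269.
Total exposure: 2 + 5 + 1 + 5 + 2 + 3 + 6 + 3 + 2 + 1 = 30 days.
Posterior: α' = 20 + 269 = 289, β' = 6 + 30 = 36.

289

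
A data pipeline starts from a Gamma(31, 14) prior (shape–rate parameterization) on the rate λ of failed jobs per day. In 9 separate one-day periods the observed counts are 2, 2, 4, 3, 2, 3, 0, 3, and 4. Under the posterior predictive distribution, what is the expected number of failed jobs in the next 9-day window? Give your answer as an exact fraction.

486/23

Total count: 2 + 2 + 4 + 3 + 2 + 3 + 0 + 3 + 4 = 23.
Total exposure: 9 days.
Posterior: α' = 31 + 23 = 54, β' = 14 + 9 = 23.
Predictive mean over a 9-day window = T·E[λ|data] = 9·54/23 = 486/23.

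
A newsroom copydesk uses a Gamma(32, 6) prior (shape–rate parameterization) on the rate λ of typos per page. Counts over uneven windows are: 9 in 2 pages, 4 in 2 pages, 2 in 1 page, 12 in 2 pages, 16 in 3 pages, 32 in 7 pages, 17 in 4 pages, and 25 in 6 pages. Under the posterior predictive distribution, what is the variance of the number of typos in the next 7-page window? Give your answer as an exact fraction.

Total count: 9 + 4 + 2 + 12 + 16 + 32 + 17 + 25 = 117.
Total exposure: 2 + 2 + 1 + 2 + 3 + 7 + 4 + 6 = 27 pages.
Posterior: α' = 32 + 117 = 149, β' = 6 + 27 = 33.
The posterior predictive for a window of length T is Negative Binomial with variance T·α'·(β'+T)/β'² = 7·149·40/1089 = 41720/1089.

41720/1089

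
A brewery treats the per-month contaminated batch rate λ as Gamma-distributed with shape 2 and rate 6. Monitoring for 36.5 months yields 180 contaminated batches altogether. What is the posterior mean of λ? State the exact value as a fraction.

Total count 180 over total exposure 36.5 months.
Gamma(α, β) with Poisson data over total exposure Σt gives posterior Gamma(α+Σx, β+Σt) = Gamma(182, 85/2).
Posterior mean = α'/β' = 182/(85/2) = 364/85.

364/85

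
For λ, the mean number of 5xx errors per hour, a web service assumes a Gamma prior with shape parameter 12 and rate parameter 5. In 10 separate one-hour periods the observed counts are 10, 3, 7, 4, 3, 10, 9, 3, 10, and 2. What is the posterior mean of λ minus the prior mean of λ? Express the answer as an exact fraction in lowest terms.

Total count: 10 + 3 + 7 + 4 + 3 + 10 + 9 + 3 + 10 + 2 = 61.
Total exposure: 10 hours.
Gamma(α, β) with Poisson data over total exposure Σt gives posterior Gamma(α+Σx, β+Σt) = Gamma(73, 15).
Posterior mean = 73/15 = 73/15; prior mean = 12/5 = 12/5. Difference = 73/15 − 12/5 = 37/15.

37/15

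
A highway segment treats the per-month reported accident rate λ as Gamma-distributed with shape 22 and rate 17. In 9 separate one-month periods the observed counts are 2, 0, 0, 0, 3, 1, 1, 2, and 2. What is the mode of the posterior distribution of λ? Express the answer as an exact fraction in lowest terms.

16/13

Total count: 2 + 0 + 0 + 0 + 3 + 1 + 1 + 2 + 2 = 11.
Total exposure: 9 months.
Posterior: α' = 22 + 11 = 33, β' = 17 + 9 = 26.
Posterior mode = (α'−1)/β' = 32/26 = 16/13.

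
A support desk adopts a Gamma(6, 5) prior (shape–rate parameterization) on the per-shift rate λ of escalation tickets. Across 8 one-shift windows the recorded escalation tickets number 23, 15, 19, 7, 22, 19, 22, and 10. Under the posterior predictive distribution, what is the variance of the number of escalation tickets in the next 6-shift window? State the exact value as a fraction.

1254/13

Total count: 23 + 15 + 19 + 7 + 22 + 19 + 22 + 10 = 137.
Total exposure: 8 shifts.
Gamma(α, β) with Poisson data over total exposure Σt gives posterior Gamma(α+Σx, β+Σt) = Gamma(143, 13).
The posterior predictive for a window of length T is Negative Binomial with variance T·α'·(β'+T)/β'² = 6·143·19/169 = 1254/13.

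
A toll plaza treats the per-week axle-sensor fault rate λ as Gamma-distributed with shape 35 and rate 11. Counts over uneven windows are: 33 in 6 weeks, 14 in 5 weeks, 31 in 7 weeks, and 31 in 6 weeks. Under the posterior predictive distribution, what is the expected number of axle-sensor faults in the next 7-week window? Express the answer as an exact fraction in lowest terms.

Total count: 33 + 14 + 31 + 31 = 109.
Total exposure: 6 + 5 + 7 + 6 = 24 weeks.
Conjugate update: add total count to the shape and total exposure to the rate, giving Gamma(144, 35).
Predictive mean over a 7-week window = T·E[λ|data] = 7·144/35 = 144/5.

144/5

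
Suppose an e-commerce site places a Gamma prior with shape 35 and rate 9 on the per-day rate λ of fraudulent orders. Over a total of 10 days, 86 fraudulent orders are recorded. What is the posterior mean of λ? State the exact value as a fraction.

Total count 86 over total exposure 10 days.
Conjugate update: add total count to the shape and total exposure to the rate, giving Gamma(121, 19).
Posterior mean = α'/β' = 121/19.

121/19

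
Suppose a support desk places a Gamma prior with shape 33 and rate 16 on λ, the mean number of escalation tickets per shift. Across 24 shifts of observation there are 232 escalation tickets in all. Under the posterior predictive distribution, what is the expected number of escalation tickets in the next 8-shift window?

Total count 232 over total exposure 24 shifts.
The Gamma prior is conjugate for the Poisson rate, so λ | data ~ Gamma(33+232, 16+24) = Gamma(265, 40).
Predictive mean over an 8-shift window = T·E[λ|data] = 8·265/40 = 53.

53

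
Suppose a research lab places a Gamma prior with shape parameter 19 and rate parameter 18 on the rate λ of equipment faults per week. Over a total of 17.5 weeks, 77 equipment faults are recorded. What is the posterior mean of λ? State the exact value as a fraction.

Total count 77 over total exposure 17.5 weeks.
Conjugate update: add total count to the shape and total exposure to the rate, giving Gamma(96, 71/2).
Posterior mean = α'/β' = 96/(71/2) = 192/71.

192/71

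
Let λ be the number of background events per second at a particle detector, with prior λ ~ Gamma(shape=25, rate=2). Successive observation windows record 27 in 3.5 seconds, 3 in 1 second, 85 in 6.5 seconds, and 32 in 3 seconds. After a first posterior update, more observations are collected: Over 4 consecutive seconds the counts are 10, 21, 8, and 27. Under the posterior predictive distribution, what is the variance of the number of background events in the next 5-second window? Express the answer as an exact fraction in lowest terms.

Total count: 27 + 3 + 85 + 32 = 147.
Total exposure: 3.5 + 1 + 6.5 + 3 = 14 seconds.
After the first batch: Gamma(25 + 147, 2 + 14) = Gamma(172, 16).
Total count: 10 + 21 + 8 + 27 = 66.
Total exposure: 4 seconds.
After the second batch: Gamma(172 + 66, 16 + 4) = Gamma(238, 20).
The posterior predictive for a window of length T is Negative Binomial with variance T·α'·(β'+T)/β'² = 5·238·25/400 = 595/8.

595/8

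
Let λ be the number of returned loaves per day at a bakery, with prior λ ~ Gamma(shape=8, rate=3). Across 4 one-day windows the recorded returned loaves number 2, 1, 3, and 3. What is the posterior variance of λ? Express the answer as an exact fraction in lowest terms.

Total count: 2 + 1 + 3 + 3 = 9.
Total exposure: 4 days.
The Gamma prior is conjugate for the Poisson rate, so λ | data ~ Gamma(8+9, 3+4) = Gamma(17, 7).
Posterior variance = α'/β'² = 17/49.

17/49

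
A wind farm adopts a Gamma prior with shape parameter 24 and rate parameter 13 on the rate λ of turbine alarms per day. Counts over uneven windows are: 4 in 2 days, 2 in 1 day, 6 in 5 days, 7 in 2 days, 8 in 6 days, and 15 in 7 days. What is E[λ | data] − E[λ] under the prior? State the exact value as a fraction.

Total count: 4 + 2 + 6 + 7 + 8 + 15 = 42.
Total exposure: 2 + 1 + 5 + 2 + 6 + 7 = 23 days.
The Gamma prior is conjugate for the Poisson rate, so λ | data ~ Gamma(24+42, 13+23) = Gamma(66, 36).
Posterior mean = 66/36 = 11/6; prior mean = 24/13 = 24/13. Difference = 11/6 − 24/13 = -1/78.

-1/78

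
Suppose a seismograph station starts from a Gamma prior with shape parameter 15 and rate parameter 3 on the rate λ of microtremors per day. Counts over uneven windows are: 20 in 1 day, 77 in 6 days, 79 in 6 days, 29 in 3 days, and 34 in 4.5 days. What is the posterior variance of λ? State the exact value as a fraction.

Total count: 20 + 77 + 79 + 29 + 34 = 239.
Total exposure: 1 + 6 + 6 + 3 + 4.5 = 20.5 days.
Posterior: α' = 15 + 239 = 254, β' = 3 + 20.5 = 47/2.
Posterior variance = α'/β'² = 254/(2209/4) = 1016/2209.

1016/2209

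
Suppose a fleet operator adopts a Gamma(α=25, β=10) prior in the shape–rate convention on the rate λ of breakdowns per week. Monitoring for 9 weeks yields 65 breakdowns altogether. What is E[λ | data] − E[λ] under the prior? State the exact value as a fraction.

Total count 65 over total exposure 9 weeks.
The Gamma prior is conjugate for the Poisson rate, so λ | data ~ Gamma(25+65, 10+9) = Gamma(90, 19).
Posterior mean = 90/19 = 90/19; prior mean = 25/10 = 5/2. Difference = 90/19 − 5/2 = 85/38.

85/38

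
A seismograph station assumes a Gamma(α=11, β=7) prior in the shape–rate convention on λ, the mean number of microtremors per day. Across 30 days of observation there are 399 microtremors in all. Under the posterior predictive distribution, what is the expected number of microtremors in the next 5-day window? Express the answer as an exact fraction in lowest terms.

2050/37

Total count 399 over total exposure 30 days.
Gamma(α, β) with Poisson data over total exposure Σt gives posterior Gamma(α+Σx, β+Σt) = Gamma(410, 37).
Predictive mean over a 5-day window = T·E[λ|data] = 5·410/37 = 2050/37.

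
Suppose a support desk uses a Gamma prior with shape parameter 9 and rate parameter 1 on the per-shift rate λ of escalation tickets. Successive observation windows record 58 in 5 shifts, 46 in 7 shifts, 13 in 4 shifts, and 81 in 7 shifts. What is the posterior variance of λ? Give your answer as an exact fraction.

Total count: 58 + 46 + 13 + 81 = 198.
Total exposure: 5 + 7 + 4 + 7 = 23 shifts.
The Gamma prior is conjugate for the Poisson rate, so λ | data ~ Gamma(9+198, 1+23) = Gamma(207, 24).
Posterior variance = α'/β'² = 207/576 = 23/64.

23/64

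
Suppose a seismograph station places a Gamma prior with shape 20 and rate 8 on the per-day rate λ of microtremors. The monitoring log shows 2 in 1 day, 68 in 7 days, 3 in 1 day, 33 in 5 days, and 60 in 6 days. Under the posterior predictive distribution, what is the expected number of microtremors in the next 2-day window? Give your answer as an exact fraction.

93/7

Total count: 2 + 68 + 3 + 33 + 60 = 166.
Total exposure: 1 + 7 + 1 + 5 + 6 = 20 days.
Conjugate update: add total count to the shape and total exposure to the rate, giving Gamma(186, 28).
Predictive mean over a 2-day window = T·E[λ|data] = 2·186/28 = 93/7.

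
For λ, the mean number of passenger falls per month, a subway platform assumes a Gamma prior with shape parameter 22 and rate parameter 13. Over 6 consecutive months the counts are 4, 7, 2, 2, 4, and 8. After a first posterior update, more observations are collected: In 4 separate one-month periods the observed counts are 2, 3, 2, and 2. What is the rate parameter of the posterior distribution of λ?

23

Total count: 4 + 7 + 2 + 2 + 4 + 8 = 27.
Total exposure: 6 months.
After the first batch: Gamma(22 + 27, 13 + 6) = Gamma(49, 19).
Total count: 2 + 3 + 2 + 2 = 9.
Total exposure: 4 months.
After the second batch: Gamma(49 + 9, 19 + 4) = Gamma(58, 23).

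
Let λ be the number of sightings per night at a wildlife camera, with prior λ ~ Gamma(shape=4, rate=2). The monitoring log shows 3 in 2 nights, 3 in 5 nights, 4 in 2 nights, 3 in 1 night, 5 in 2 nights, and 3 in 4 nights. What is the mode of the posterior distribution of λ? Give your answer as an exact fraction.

4/3

Total count: 3 + 3 + 4 + 3 + 5 + 3 = 21.
Total exposure: 2 + 5 + 2 + 1 + 2 + 4 = 16 nights.
Gamma(α, β) with Poisson data over total exposure Σt gives posterior Gamma(α+Σx, β+Σt) = Gamma(25, 18).
Posterior mode = (α'−1)/β' = 24/18 = 4/3.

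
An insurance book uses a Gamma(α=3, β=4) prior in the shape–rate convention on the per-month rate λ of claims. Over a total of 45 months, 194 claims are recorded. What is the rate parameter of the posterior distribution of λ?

Total count 194 over total exposure 45 months.
By Gamma–Poisson conjugacy, the posterior is Gamma(α + Σx, β + Σt) = Gamma(3 + 194, 4 + 45) = Gamma(197, 49).

49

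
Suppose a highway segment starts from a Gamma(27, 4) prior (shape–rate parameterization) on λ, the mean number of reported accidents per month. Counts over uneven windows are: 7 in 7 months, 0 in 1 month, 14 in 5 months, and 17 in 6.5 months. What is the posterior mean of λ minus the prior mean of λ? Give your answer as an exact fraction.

-749/188

Total count: 7 + 0 + 14 + 17 = 38.
Total exposure: 7 + 1 + 5 + 6.5 = 19.5 months.
Gamma(α, β) with Poisson data over total exposure Σt gives posterior Gamma(α+Σx, β+Σt) = Gamma(65, 47/2).
Posterior mean = 65/(47/2) = 130/47; prior mean = 27/4 = 27/4. Difference = 130/47 − 27/4 = -749/188.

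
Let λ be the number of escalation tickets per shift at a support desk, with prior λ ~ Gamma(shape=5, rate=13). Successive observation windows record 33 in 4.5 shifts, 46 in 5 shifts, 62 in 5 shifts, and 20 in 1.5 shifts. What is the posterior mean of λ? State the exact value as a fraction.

166/29

Total count: 33 + 46 + 62 + 20 = 161.
Total exposure: 4.5 + 5 + 5 + 1.5 = 16 shifts.
The Gamma prior is conjugate for the Poisson rate, so λ | data ~ Gamma(5+161, 13+16) = Gamma(166, 29).
Posterior mean = α'/β' = 166/29.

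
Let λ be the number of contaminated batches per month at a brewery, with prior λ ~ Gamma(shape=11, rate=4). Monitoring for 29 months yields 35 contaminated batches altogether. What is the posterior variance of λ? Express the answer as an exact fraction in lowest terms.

Total count 35 over total exposure 29 months.
Gamma(α, β) with Poisson data over total exposure Σt gives posterior Gamma(α+Σx, β+Σt) = Gamma(46, 33).
Posterior variance = α'/β'² = 46/1089.

46/1089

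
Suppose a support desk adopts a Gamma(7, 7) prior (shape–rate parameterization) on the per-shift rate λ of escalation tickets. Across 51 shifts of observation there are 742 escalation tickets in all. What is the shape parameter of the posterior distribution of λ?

Total count 742 over total exposure 51 shifts.
The Gamma prior is conjugate for the Poisson rate, so λ | data ~ Gamma(7+742, 7+51) = Gamma(749, 58).

749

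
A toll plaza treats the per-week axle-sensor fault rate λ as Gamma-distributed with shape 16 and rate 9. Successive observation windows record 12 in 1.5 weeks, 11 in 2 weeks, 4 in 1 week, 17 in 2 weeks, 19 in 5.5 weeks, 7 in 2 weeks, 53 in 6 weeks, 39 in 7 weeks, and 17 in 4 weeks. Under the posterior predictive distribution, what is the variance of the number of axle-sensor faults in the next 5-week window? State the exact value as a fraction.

Total count: 12 + 11 + 4 + 17 + 19 + 7 + 53 + 39 + 17 = 179.
Total exposure: 1.5 + 2 + 1 + 2 + 5.5 + 2 + 6 + 7 + 4 = 31 weeks.
By Gamma–Poisson conjugacy, the posterior is Gamma(α + Σx, β + Σt) = Gamma(16 + 179, 9 + 31) = Gamma(195, 40).
The posterior predictive for a window of length T is Negative Binomial with variance T·α'·(β'+T)/β'² = 5·195·45/1600 = 1755/64.

1755/64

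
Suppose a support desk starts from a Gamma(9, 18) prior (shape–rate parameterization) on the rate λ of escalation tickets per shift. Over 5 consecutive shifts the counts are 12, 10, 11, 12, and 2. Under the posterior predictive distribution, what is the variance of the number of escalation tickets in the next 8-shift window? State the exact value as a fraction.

13888/529

Total count: 12 + 10 + 11 + 12 + 2 = 47.
Total exposure: 5 shifts.
Gamma(α, β) with Poisson data over total exposure Σt gives posterior Gamma(α+Σx, β+Σt) = Gamma(56, 23).
The posterior predictive for a window of length T is Negative Binomial with variance T·α'·(β'+T)/β'² = 8·56·31/529 = 13888/529.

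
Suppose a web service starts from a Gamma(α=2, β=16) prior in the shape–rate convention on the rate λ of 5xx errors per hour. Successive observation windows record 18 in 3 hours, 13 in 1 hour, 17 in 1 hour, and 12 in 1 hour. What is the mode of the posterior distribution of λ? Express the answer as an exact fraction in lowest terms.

Total count: 18 + 13 + 17 + 12 = 60.
Total exposure: 3 + 1 + 1 + 1 = 6 hours.
Posterior: α' = 2 + 60 = 62, β' = 16 + 6 = 22.
Posterior mode = (α'−1)/β' = 61/22.

61/22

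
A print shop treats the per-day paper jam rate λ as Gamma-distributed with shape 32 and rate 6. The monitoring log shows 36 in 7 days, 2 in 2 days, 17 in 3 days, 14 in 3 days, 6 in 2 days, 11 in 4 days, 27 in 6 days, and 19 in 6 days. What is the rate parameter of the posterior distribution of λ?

39

Total count: 36 + 2 + 17 + 14 + 6 + 11 + 27 + 19 = 132.
Total exposure: 7 + 2 + 3 + 3 + 2 + 4 + 6 + 6 = 33 days.
Posterior: α' = 32 + 132 = 164, β' = 6 + 33 = 39.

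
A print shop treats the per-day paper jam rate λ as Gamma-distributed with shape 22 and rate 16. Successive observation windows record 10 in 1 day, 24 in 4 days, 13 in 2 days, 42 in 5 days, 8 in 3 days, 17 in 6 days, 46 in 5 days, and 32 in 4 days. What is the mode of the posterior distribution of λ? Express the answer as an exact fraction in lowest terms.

213/46

Total count: 10 + 24 + 13 + 42 + 8 + 17 + 46 + 32 = 192.
Total exposure: 1 + 4 + 2 + 5 + 3 + 6 + 5 + 4 = 30 days.
Posterior: α' = 22 + 192 = 214, β' = 16 + 30 = 46.
Posterior mode = (α'−1)/β' = 213/46.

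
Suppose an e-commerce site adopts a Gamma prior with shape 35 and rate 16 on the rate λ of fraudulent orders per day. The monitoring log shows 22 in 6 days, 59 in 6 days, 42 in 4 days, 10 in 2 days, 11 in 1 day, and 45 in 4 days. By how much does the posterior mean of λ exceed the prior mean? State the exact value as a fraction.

Total count: 22 + 59 + 42 + 10 + 11 + 45 = 189.
Total exposure: 6 + 6 + 4 + 2 + 1 + 4 = 23 days.
Conjugate update: add total count to the shape and total exposure to the rate, giving Gamma(224, 39).
Posterior mean = 224/39 = 224/39; prior mean = 35/16 = 35/16. Difference = 224/39 − 35/16 = 2219/624.

2219/624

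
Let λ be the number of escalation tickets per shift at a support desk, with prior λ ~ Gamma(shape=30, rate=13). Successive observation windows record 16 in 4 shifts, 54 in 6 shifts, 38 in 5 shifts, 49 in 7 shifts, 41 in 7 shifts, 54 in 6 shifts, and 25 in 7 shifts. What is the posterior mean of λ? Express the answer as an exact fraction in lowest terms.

307/55

Total count: 16 + 54 + 38 + 49 + 41 + 54 + 25 = 277.
Total exposure: 4 + 6 + 5 + 7 + 7 + 6 + 7 = 42 shifts.
Conjugate update: add total count to the shape and total exposure to the rate, giving Gamma(307, 55).
Posterior mean = α'/β' = 307/55.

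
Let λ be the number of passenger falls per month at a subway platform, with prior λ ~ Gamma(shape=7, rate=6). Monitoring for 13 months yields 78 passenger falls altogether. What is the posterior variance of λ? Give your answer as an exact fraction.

85/361

Total count 78 over total exposure 13 months.
Conjugate update: add total count to the shape and total exposure to the rate, giving Gamma(85, 19).
Posterior variance = α'/β'² = 85/361.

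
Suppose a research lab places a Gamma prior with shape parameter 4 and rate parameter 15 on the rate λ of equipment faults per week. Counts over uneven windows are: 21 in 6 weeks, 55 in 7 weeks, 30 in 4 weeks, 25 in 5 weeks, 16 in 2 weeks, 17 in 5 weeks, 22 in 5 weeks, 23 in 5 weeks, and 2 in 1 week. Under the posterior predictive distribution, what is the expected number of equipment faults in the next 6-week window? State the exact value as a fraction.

Total count: 21 + 55 + 30 + 25 + 16 + 17 + 22 + 23 + 2 = 211.
Total exposure: 6 + 7 + 4 + 5 + 2 + 5 + 5 + 5 + 1 = 40 weeks.
By Gamma–Poisson conjugacy, the posterior is Gamma(α + Σx, β + Σt) = Gamma(4 + 211, 15 + 40) = Gamma(215, 55).
Predictive mean over a 6-week window = T·E[λ|data] = 6·215/55 = 258/11.

258/11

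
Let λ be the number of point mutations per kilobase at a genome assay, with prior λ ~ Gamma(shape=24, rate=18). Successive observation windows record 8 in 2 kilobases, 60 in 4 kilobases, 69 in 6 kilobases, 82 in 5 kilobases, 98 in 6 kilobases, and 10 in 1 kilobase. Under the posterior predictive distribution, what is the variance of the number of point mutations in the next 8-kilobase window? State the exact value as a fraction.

3900/49

Total count: 8 + 60 + 69 + 82 + 98 + 10 = 327.
Total exposure: 2 + 4 + 6 + 5 + 6 + 1 = 24 kilobases.
By Gamma–Poisson conjugacy, the posterior is Gamma(α + Σx, β + Σt) = Gamma(24 + 327, 18 + 24) = Gamma(351, 42).
The posterior predictive for a window of length T is Negative Binomial with variance T·α'·(β'+T)/β'² = 8·351·50/1764 = 3900/49.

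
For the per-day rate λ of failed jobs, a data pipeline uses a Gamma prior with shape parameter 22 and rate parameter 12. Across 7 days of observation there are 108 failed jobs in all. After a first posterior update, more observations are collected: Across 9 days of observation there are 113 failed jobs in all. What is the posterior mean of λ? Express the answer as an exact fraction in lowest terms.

Total count 108 over total exposure 7 days.
After the first batch: Gamma(22 + 108, 12 + 7) = Gamma(130, 19).
Total count 113 over total exposure 9 days.
After the second batch: Gamma(130 + 113, 19 + 9) = Gamma(243, 28).
Posterior mean = α'/β' = 243/28.

243/28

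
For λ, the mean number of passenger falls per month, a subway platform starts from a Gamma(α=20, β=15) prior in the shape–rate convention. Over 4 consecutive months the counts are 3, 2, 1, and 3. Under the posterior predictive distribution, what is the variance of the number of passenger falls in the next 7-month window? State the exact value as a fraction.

Total count: 3 + 2 + 1 + 3 = 9.
Total exposure: 4 months.
Posterior: α' = 20 + 9 = 29, β' = 15 + 4 = 19.
The posterior predictive for a window of length T is Negative Binomial with variance T·α'·(β'+T)/β'² = 7·29·26/361 = 5278/361.

5278/361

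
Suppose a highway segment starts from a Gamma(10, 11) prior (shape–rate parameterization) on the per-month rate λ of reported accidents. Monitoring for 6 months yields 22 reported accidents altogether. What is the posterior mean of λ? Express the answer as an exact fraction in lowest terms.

32/17

Total count 22 over total exposure 6 months.
Posterior: α' = 10 + 22 = 32, β' = 11 + 6 = 17.
Posterior mean = α'/β' = 32/17.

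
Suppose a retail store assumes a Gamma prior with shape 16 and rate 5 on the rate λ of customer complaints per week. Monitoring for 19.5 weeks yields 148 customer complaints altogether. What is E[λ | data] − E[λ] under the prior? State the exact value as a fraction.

856/245

Total count 148 over total exposure 19.5 weeks.
Conjugate update: add total count to the shape and total exposure to the rate, giving Gamma(164, 49/2).
Posterior mean = 164/(49/2) = 328/49; prior mean = 16/5 = 16/5. Difference = 328/49 − 16/5 = 856/245.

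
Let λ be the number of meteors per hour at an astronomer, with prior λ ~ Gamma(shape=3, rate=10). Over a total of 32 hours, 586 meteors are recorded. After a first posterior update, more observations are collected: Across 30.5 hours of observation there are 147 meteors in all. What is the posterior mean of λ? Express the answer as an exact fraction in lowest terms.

1472/145

Total count 586 over total exposure 32 hours.
After the first batch: Gamma(3 + 586, 10 + 32) = Gamma(589, 42).
Total count 147 over total exposure 30.5 hours.
After the second batch: Gamma(589 + 147, 42 + 30.5) = Gamma(736, 145/2).
Posterior mean = α'/β' = 736/(145/2) = 1472/145.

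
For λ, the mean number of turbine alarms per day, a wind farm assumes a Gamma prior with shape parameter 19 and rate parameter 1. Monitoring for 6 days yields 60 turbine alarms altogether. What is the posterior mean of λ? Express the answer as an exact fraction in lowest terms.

Total count 60 over total exposure 6 days.
The Gamma prior is conjugate for the Poisson rate, so λ | data ~ Gamma(19+60, 1+6) = Gamma(79, 7).
Posterior mean = α'/β' = 79/7.

79/7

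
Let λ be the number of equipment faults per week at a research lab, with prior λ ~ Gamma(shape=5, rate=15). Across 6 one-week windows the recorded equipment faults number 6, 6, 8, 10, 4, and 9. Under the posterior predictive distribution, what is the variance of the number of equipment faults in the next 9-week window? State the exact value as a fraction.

1440/49

Total count: 6 + 6 + 8 + 10 + 4 + 9 = 43.
Total exposure: 6 weeks.
The Gamma prior is conjugate for the Poisson rate, so λ | data ~ Gamma(5+43, 15+6) = Gamma(48, 21).
The posterior predictive for a window of length T is Negative Binomial with variance T·α'·(β'+T)/β'² = 9·48·30/441 = 1440/49.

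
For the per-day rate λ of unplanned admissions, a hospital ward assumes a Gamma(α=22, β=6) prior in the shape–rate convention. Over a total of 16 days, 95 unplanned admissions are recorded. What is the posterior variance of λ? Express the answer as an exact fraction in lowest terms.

Total count 95 over total exposure 16 days.
The Gamma prior is conjugate for the Poisson rate, so λ | data ~ Gamma(22+95, 6+16) = Gamma(117, 22).
Posterior variance = α'/β'² = 117/484.

117/484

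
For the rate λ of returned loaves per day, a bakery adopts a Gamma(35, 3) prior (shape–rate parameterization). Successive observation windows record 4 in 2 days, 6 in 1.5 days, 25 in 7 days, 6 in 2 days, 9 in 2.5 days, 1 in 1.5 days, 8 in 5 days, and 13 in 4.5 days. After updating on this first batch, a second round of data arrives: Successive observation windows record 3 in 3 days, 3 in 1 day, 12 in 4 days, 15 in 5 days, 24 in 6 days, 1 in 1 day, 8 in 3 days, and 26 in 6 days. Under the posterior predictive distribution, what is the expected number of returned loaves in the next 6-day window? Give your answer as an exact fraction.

597/29

Total count: 4 + 6 + 25 + 6 + 9 + 1 + 8 + 13 = 72.
Total exposure: 2 + 1.5 + 7 + 2 + 2.5 + 1.5 + 5 + 4.5 = 26 days.
After the first batch: Gamma(35 + 72, 3 + 26) = Gamma(107, 29).
Total count: 3 + 3 + 12 + 15 + 24 + 1 + 8 + 26 = 92.
Total exposure: 3 + 1 + 4 + 5 + 6 + 1 + 3 + 6 = 29 days.
After the second batch: Gamma(107 + 92, 29 + 29) = Gamma(199, 58).
Predictive mean over a 6-day window = T·E[λ|data] = 6·199/58 = 597/29.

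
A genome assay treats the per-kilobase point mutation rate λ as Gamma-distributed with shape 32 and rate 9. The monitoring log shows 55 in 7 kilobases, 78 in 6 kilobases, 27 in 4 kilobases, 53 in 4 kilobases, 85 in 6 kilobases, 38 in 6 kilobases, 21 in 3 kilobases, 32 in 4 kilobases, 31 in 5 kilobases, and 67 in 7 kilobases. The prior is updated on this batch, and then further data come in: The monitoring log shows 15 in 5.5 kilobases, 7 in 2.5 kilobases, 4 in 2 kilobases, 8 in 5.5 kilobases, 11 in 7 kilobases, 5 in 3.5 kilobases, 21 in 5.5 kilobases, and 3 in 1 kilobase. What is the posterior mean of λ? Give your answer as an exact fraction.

Total count: 55 + 78 + 27 + 53 + 85 + 38 + 21 + 32 + 31 + 67 = 487.
Total exposure: 7 + 6 + 4 + 4 + 6 + 6 + 3 + 4 + 5 + 7 = 52 kilobases.
After the first batch: Gamma(32 + 487, 9 + 52) = Gamma(519, 61).
Total count: 15 + 7 + 4 + 8 + 11 + 5 + 21 + 3 = 74.
Total exposure: 5.5 + 2.5 + 2 + 5.5 + 7 + 3.5 + 5.5 + 1 = 32.5 kilobases.
After the second batch: Gamma(519 + 74, 61 + 32.5) = Gamma(593, 187/2).
Posterior mean = α'/β' = 593/(187/2) = 1186/187.

1186/187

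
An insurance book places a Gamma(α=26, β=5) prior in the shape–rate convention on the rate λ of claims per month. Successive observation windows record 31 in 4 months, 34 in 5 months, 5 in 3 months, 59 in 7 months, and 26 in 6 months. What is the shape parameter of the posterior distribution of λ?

181

Total count: 31 + 34 + 5 + 59 + 26 = 155.
Total exposure: 4 + 5 + 3 + 7 + 6 = 25 months.
Posterior: α' = 26 + 155 = 181, β' = 5 + 25 = 30.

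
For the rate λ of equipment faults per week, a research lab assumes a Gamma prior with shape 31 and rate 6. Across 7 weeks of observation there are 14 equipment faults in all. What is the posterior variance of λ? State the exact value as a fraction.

45/169

Total count 14 over total exposure 7 weeks.
Posterior: α' = 31 + 14 = 45, β' = 6 + 7 = 13.
Posterior variance = α'/β'² = 45/169.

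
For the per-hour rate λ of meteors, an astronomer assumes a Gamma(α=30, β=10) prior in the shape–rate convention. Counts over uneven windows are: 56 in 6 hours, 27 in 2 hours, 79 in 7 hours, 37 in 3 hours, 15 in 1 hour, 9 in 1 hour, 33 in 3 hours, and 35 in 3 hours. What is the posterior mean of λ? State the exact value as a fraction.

Total count: 56 + 27 + 79 + 37 + 15 + 9 + 33 + 35 = 291.
Total exposure: 6 + 2 + 7 + 3 + 1 + 1 + 3 + 3 = 26 hours.
By Gamma–Poisson conjugacy, the posterior is Gamma(α + Σx, β + Σt) = Gamma(30 + 291, 10 + 26) = Gamma(321, 36).
Posterior mean = α'/β' = 321/36 = 107/12.

107/12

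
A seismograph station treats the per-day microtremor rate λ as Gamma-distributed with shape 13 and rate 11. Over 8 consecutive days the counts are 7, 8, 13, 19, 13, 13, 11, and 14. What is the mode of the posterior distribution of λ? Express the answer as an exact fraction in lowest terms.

110/19

Total count: 7 + 8 + 13 + 19 + 13 + 13 + 11 + 14 = 98.
Total exposure: 8 days.
Posterior: α' = 13 + 98 = 111, β' = 11 + 8 = 19.
Posterior mode = (α'−1)/β' = 110/19.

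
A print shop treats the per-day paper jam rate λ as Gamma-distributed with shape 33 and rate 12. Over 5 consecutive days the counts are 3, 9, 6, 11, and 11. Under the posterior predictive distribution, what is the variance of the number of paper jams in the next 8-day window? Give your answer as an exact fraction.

14600/289

Total count: 3 + 9 + 6 + 11 + 11 = 40.
Total exposure: 5 days.
Posterior: α' = 33 + 40 = 73, β' = 12 + 5 = 17.
The posterior predictive for a window of length T is Negative Binomial with variance T·α'·(β'+T)/β'² = 8·73·25/289 = 14600/289.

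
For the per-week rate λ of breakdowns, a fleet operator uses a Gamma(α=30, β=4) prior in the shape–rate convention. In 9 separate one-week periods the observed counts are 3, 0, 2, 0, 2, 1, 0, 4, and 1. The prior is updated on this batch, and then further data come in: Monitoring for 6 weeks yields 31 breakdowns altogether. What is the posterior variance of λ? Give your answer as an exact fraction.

74/361

Total count: 3 + 0 + 2 + 0 + 2 + 1 + 0 + 4 + 1 = 13.
Total exposure: 9 weeks.
After the first batch: Gamma(30 + 13, 4 + 9) = Gamma(43, 13).
Total count 31 over total exposure 6 weeks.
After the second batch: Gamma(43 + 31, 13 + 6) = Gamma(74, 19).
Posterior variance = α'/β'² = 74/361.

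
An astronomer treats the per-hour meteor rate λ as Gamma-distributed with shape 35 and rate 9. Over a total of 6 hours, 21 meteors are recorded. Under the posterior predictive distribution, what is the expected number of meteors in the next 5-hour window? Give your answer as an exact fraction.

Total count 21 over total exposure 6 hours.
The Gamma prior is conjugate for the Poisson rate, so λ | data ~ Gamma(35+21, 9+6) = Gamma(56, 15).
Predictive mean over a 5-hour window = T·E[λ|data] = 5·56/15 = 56/3.

56/3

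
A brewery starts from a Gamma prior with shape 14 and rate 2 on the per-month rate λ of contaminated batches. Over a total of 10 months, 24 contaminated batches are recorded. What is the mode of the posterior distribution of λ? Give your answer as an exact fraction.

37/12

Total count 24 over total exposure 10 months.
Gamma(α, β) with Poisson data over total exposure Σt gives posterior Gamma(α+Σx, β+Σt) = Gamma(38, 12).
Posterior mode = (α'−1)/β' = 37/12.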